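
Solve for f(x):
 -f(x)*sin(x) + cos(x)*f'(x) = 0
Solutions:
 f(x) = C1/cos(x)


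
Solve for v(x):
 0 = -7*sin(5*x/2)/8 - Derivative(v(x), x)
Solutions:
 v(x) = C1 + 7*cos(5*x/2)/20


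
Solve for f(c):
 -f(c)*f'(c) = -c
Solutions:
 f(c) = -sqrt(C1 + c^2)
 f(c) = sqrt(C1 + c^2)


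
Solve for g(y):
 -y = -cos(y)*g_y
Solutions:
 g(y) = C1 + Integral(y/cos(y), y)


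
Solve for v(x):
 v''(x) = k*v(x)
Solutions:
 v(x) = C1*exp(-sqrt(k)*x) + C2*exp(sqrt(k)*x)


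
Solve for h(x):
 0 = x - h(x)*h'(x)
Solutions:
 h(x) = -sqrt(C1 + x^2)
 h(x) = sqrt(C1 + x^2)


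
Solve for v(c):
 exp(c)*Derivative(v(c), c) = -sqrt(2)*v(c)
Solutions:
 v(c) = C1*exp(sqrt(2)*exp(-c))


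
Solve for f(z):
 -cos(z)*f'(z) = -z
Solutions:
 f(z) = C1 + Integral(z/cos(z), z)


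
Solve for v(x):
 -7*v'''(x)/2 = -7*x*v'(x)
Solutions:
 v(x) = C1 + Integral(C2*airyai(2^(1/3)*x) + C3*airybi(2^(1/3)*x), x)


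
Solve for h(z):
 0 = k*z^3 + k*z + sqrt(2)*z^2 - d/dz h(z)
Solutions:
 h(z) = C1 + k*z^4/4 + k*z^2/2 + sqrt(2)*z^3/3


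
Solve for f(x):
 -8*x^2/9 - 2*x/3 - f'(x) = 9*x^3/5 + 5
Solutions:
 f(x) = C1 - 9*x^4/20 - 8*x^3/27 - x^2/3 - 5*x


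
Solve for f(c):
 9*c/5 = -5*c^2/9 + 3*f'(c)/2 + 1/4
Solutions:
 f(c) = C1 + 10*c^3/81 + 3*c^2/5 - c/6


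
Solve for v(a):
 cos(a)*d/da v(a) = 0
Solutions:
 v(a) = C1


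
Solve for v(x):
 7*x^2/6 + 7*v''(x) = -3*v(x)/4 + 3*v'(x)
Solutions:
 v(x) = -14*x^2/9 - 112*x/9 + (C1*sin(sqrt(3)*x/7) + C2*cos(sqrt(3)*x/7))*exp(3*x/14) - 560/27


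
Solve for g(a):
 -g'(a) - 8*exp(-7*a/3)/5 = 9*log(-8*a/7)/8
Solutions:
 g(a) = C1 - 9*a*log(-a)/8 + 9*a*(-3*log(2) + 1 + log(7))/8 + 24*exp(-7*a/3)/35


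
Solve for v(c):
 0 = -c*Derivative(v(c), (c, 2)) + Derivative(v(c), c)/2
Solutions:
 v(c) = C1 + C2*c^(3/2)


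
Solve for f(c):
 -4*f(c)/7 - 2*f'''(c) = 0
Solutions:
 f(c) = C3*exp(-2^(1/3)*7^(2/3)*c/7) + (C1*sin(2^(1/3)*sqrt(3)*7^(2/3)*c/14) + C2*cos(2^(1/3)*sqrt(3)*7^(2/3)*c/14))*exp(2^(1/3)*7^(2/3)*c/14)


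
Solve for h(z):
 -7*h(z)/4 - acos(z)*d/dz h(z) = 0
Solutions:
 h(z) = C1*exp(-7*Integral(1/acos(z), z)/4)


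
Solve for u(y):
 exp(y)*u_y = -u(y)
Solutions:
 u(y) = C1*exp(exp(-y))


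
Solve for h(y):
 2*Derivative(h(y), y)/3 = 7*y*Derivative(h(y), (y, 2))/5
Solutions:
 h(y) = C1 + C2*y^(31/21)


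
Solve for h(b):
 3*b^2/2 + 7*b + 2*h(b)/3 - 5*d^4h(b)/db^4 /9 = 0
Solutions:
 h(b) = C1*exp(-5^(3/4)*6^(1/4)*b/5) + C2*exp(5^(3/4)*6^(1/4)*b/5) + C3*sin(5^(3/4)*6^(1/4)*b/5) + C4*cos(5^(3/4)*6^(1/4)*b/5) - 9*b^2/4 - 21*b/2


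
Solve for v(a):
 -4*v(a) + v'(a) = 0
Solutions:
 v(a) = C1*exp(4*a)


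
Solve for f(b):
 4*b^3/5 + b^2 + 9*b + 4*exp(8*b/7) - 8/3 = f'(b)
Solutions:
 f(b) = C1 + b^4/5 + b^3/3 + 9*b^2/2 - 8*b/3 + 7*exp(8*b/7)/2


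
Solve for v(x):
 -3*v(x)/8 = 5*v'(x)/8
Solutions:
 v(x) = C1*exp(-3*x/5)


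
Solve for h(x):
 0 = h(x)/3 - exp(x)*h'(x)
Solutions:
 h(x) = C1*exp(-exp(-x)/3)


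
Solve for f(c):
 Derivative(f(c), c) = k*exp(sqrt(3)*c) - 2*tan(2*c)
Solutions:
 f(c) = C1 + sqrt(3)*k*exp(sqrt(3)*c)/3 + log(cos(2*c))


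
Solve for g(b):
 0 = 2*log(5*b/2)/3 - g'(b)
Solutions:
 g(b) = C1 + 2*b*log(b)/3 - 2*b/3 - 2*b*log(2)/3 + 2*b*log(5)/3


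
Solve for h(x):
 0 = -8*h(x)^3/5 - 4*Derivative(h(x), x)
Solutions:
 h(x) = -sqrt(10)*sqrt(-1/(C1 - 2*x))/2
 h(x) = sqrt(10)*sqrt(-1/(C1 - 2*x))/2


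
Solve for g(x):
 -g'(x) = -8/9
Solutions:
 g(x) = C1 + 8*x/9


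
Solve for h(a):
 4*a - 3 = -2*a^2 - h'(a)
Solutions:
 h(a) = C1 - 2*a^3/3 - 2*a^2 + 3*a


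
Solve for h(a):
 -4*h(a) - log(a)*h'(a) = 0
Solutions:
 h(a) = C1*exp(-4*li(a))


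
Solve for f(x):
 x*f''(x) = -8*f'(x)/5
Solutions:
 f(x) = C1 + C2/x^(3/5)


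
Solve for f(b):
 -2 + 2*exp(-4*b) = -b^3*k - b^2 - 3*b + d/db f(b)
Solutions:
 f(b) = C1 + b^4*k/4 + b^3/3 + 3*b^2/2 - 2*b - exp(-4*b)/2


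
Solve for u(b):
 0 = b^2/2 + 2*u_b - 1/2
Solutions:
 u(b) = C1 - b^3/12 + b/4


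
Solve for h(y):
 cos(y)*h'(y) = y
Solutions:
 h(y) = C1 + Integral(y/cos(y), y)


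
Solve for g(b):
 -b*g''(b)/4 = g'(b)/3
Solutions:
 g(b) = C1 + C2/b^(1/3)


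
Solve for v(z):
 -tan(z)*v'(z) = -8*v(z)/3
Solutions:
 v(z) = C1*sin(z)^(8/3)


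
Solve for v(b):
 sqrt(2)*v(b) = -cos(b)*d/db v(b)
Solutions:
 v(b) = C1*(sin(b) - 1)^(sqrt(2)/2)/(sin(b) + 1)^(sqrt(2)/2)


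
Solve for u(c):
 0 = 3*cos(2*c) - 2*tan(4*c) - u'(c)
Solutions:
 u(c) = C1 + log(cos(4*c))/2 + 3*sin(2*c)/2


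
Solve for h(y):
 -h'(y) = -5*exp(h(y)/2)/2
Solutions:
 h(y) = 2*log(-1/(C1 + 5*y)) + 4*log(2)


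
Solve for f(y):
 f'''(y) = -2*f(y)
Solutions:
 f(y) = C3*exp(-2^(1/3)*y) + (C1*sin(2^(1/3)*sqrt(3)*y/2) + C2*cos(2^(1/3)*sqrt(3)*y/2))*exp(2^(1/3)*y/2)


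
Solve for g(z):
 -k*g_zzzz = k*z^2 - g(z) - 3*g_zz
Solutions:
 g(z) = C1*exp(-sqrt(2)*z*sqrt((3 - sqrt(4*k + 9))/k)/2) + C2*exp(sqrt(2)*z*sqrt((3 - sqrt(4*k + 9))/k)/2) + C3*exp(-sqrt(2)*z*sqrt((sqrt(4*k + 9) + 3)/k)/2) + C4*exp(sqrt(2)*z*sqrt((sqrt(4*k + 9) + 3)/k)/2) + k*z^2 - 6*k


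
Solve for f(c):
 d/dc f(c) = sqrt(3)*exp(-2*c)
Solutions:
 f(c) = C1 - sqrt(3)*exp(-2*c)/2


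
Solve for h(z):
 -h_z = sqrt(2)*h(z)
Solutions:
 h(z) = C1*exp(-sqrt(2)*z)


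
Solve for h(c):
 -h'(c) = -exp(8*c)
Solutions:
 h(c) = C1 + exp(8*c)/8


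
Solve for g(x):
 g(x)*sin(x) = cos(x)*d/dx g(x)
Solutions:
 g(x) = C1/cos(x)


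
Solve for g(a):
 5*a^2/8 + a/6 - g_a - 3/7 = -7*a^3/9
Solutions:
 g(a) = C1 + 7*a^4/36 + 5*a^3/24 + a^2/12 - 3*a/7


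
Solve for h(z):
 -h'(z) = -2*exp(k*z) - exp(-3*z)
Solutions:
 h(z) = C1 - exp(-3*z)/3 + 2*exp(k*z)/k


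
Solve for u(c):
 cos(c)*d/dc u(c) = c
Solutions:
 u(c) = C1 + Integral(c/cos(c), c)


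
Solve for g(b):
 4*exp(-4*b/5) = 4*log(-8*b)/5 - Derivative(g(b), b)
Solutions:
 g(b) = C1 + 4*b*log(-b)/5 + 4*b*(-1 + 3*log(2))/5 + 5*exp(-4*b/5)


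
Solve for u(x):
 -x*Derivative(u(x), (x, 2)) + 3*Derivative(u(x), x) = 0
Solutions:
 u(x) = C1 + C2*x^4


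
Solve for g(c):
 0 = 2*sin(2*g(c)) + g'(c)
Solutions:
 g(c) = pi - acos((-C1 - exp(8*c))/(C1 - exp(8*c)))/2
 g(c) = acos((-C1 - exp(8*c))/(C1 - exp(8*c)))/2


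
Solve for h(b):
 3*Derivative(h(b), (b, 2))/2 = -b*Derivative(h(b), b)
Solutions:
 h(b) = C1 + C2*erf(sqrt(3)*b/3)


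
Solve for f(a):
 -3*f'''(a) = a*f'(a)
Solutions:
 f(a) = C1 + Integral(C2*airyai(-3^(2/3)*a/3) + C3*airybi(-3^(2/3)*a/3), a)


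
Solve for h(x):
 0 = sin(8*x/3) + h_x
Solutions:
 h(x) = C1 + 3*cos(8*x/3)/8


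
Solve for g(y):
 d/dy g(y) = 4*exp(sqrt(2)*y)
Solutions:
 g(y) = C1 + 2*sqrt(2)*exp(sqrt(2)*y)


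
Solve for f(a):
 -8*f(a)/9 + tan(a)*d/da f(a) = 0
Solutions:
 f(a) = C1*sin(a)^(8/9)


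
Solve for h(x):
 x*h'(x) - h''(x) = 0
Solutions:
 h(x) = C1 + C2*erfi(sqrt(2)*x/2)


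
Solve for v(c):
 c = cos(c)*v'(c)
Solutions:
 v(c) = C1 + Integral(c/cos(c), c)


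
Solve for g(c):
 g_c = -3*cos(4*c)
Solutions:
 g(c) = C1 - 3*sin(4*c)/4


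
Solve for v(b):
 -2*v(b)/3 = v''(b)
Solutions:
 v(b) = C1*sin(sqrt(6)*b/3) + C2*cos(sqrt(6)*b/3)


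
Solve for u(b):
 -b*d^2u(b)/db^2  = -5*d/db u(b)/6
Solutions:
 u(b) = C1 + C2*b^(11/6)


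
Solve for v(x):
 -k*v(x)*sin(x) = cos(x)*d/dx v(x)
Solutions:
 v(x) = C1*exp(k*log(cos(x)))


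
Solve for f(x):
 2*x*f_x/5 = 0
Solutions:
 f(x) = C1


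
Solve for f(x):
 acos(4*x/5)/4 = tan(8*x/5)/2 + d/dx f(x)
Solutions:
 f(x) = C1 + x*acos(4*x/5)/4 - sqrt(25 - 16*x^2)/16 + 5*log(cos(8*x/5))/16


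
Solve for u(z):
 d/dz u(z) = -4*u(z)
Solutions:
 u(z) = C1*exp(-4*z)


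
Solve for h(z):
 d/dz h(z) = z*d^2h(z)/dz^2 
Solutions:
 h(z) = C1 + C2*z^2


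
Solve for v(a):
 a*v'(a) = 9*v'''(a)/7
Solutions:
 v(a) = C1 + Integral(C2*airyai(21^(1/3)*a/3) + C3*airybi(21^(1/3)*a/3), a)


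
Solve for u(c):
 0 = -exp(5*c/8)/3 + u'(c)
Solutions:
 u(c) = C1 + 8*exp(5*c/8)/15


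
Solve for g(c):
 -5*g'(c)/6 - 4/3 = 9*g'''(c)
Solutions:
 g(c) = C1 + C2*sin(sqrt(30)*c/18) + C3*cos(sqrt(30)*c/18) - 8*c/5


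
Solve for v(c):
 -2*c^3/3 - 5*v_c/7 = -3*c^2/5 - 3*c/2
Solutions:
 v(c) = C1 - 7*c^4/30 + 7*c^3/25 + 21*c^2/20


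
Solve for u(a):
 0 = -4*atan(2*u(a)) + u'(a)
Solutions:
 Integral(1/atan(2*_y), (_y, u(a))) = C1 + 4*a


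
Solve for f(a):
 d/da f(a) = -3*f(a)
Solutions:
 f(a) = C1*exp(-3*a)


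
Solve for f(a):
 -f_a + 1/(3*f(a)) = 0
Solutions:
 f(a) = -sqrt(C1 + 6*a)/3
 f(a) = sqrt(C1 + 6*a)/3


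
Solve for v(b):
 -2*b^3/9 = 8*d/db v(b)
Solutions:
 v(b) = C1 - b^4/144


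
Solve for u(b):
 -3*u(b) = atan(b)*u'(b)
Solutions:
 u(b) = C1*exp(-3*Integral(1/atan(b), b))


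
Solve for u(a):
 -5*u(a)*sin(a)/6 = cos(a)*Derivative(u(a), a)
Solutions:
 u(a) = C1*cos(a)^(5/6)


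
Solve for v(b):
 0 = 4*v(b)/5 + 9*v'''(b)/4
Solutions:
 v(b) = C3*exp(-2*150^(1/3)*b/15) + (C1*sin(3^(5/6)*50^(1/3)*b/15) + C2*cos(3^(5/6)*50^(1/3)*b/15))*exp(150^(1/3)*b/15)


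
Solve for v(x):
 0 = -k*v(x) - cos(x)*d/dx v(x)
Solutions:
 v(x) = C1*exp(k*(log(sin(x) - 1) - log(sin(x) + 1))/2)


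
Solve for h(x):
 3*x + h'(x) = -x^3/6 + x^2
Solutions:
 h(x) = C1 - x^4/24 + x^3/3 - 3*x^2/2


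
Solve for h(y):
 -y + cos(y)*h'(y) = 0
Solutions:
 h(y) = C1 + Integral(y/cos(y), y)


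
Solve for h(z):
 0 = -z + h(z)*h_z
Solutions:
 h(z) = -sqrt(C1 + z^2)
 h(z) = sqrt(C1 + z^2)


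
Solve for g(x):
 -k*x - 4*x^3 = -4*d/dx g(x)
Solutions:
 g(x) = C1 + k*x^2/8 + x^4/4


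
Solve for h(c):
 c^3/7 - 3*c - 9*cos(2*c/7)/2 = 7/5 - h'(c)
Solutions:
 h(c) = C1 - c^4/28 + 3*c^2/2 + 7*c/5 + 63*sin(c/7)*cos(c/7)/2


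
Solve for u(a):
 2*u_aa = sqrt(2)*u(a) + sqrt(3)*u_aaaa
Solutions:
 u(a) = (C1*sin(2^(1/8)*3^(7/8)*a*sin(atan(sqrt(-1 + sqrt(6)))/2)/3) + C2*cos(2^(1/8)*3^(7/8)*a*sin(atan(sqrt(-1 + sqrt(6)))/2)/3))*exp(-2^(1/8)*3^(7/8)*a*cos(atan(sqrt(-1 + sqrt(6)))/2)/3) + (C3*sin(2^(1/8)*3^(7/8)*a*sin(atan(sqrt(-1 + sqrt(6)))/2)/3) + C4*cos(2^(1/8)*3^(7/8)*a*sin(atan(sqrt(-1 + sqrt(6)))/2)/3))*exp(2^(1/8)*3^(7/8)*a*cos(atan(sqrt(-1 + sqrt(6)))/2)/3)


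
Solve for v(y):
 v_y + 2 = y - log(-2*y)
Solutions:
 v(y) = C1 + y^2/2 - y*log(-y) + y*(-1 - log(2))


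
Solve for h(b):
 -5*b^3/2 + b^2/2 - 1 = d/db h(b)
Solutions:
 h(b) = C1 - 5*b^4/8 + b^3/6 - b


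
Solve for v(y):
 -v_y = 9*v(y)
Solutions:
 v(y) = C1*exp(-9*y)


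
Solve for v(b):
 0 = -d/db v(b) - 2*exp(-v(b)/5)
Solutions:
 v(b) = 5*log(C1 - 2*b/5)


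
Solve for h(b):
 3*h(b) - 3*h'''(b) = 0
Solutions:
 h(b) = C3*exp(b) + (C1*sin(sqrt(3)*b/2) + C2*cos(sqrt(3)*b/2))*exp(-b/2)


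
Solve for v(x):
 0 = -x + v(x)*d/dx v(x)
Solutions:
 v(x) = -sqrt(C1 + x^2)
 v(x) = sqrt(C1 + x^2)


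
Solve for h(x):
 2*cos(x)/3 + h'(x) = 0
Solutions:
 h(x) = C1 - 2*sin(x)/3


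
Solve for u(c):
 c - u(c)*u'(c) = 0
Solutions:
 u(c) = -sqrt(C1 + c^2)
 u(c) = sqrt(C1 + c^2)


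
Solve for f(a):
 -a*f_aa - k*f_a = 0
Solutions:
 f(a) = C1 + a^(1 - re(k))*(C2*sin(log(a)*Abs(im(k))) + C3*cos(log(a)*im(k)))


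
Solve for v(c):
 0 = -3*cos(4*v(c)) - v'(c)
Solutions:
 v(c) = -asin((C1 + exp(24*c))/(C1 - exp(24*c)))/4 + pi/4
 v(c) = asin((C1 + exp(24*c))/(C1 - exp(24*c)))/4


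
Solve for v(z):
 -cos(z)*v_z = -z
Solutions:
 v(z) = C1 + Integral(z/cos(z), z)


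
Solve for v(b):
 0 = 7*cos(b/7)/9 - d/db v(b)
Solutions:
 v(b) = C1 + 49*sin(b/7)/9


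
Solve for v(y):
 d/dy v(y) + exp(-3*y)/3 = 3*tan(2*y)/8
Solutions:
 v(y) = C1 + 3*log(tan(2*y)^2 + 1)/32 + exp(-3*y)/9


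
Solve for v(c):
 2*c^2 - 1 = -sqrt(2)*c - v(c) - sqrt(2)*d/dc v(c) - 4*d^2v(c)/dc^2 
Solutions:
 v(c) = -2*c^2 + 3*sqrt(2)*c + (C1*sin(sqrt(14)*c/8) + C2*cos(sqrt(14)*c/8))*exp(-sqrt(2)*c/8) + 11


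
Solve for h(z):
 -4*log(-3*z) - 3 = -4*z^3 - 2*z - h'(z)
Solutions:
 h(z) = C1 - z^4 - z^2 + 4*z*log(-z) + z*(-1 + 4*log(3))


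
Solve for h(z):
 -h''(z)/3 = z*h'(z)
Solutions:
 h(z) = C1 + C2*erf(sqrt(6)*z/2)


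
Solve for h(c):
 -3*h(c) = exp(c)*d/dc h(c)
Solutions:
 h(c) = C1*exp(3*exp(-c))


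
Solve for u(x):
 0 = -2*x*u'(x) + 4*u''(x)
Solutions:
 u(x) = C1 + C2*erfi(x/2)


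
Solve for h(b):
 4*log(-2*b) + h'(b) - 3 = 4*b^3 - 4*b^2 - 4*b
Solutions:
 h(b) = C1 + b^4 - 4*b^3/3 - 2*b^2 - 4*b*log(-b) + b*(7 - 4*log(2))


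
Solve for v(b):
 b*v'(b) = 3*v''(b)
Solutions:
 v(b) = C1 + C2*erfi(sqrt(6)*b/6)


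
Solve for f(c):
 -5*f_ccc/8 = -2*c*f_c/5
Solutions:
 f(c) = C1 + Integral(C2*airyai(2*10^(1/3)*c/5) + C3*airybi(2*10^(1/3)*c/5), c)


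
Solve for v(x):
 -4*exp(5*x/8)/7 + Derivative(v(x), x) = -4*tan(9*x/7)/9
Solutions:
 v(x) = C1 + 32*exp(5*x/8)/35 + 28*log(cos(9*x/7))/81


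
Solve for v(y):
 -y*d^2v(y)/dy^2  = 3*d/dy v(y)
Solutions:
 v(y) = C1 + C2/y^2


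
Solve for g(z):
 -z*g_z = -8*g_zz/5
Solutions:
 g(z) = C1 + C2*erfi(sqrt(5)*z/4)


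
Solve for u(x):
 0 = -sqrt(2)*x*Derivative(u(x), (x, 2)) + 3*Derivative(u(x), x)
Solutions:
 u(x) = C1 + C2*x^(1 + 3*sqrt(2)/2)


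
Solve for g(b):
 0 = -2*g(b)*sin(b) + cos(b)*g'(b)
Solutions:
 g(b) = C1/cos(b)^2


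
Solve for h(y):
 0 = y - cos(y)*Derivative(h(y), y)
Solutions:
 h(y) = C1 + Integral(y/cos(y), y)


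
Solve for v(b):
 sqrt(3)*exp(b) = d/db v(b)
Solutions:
 v(b) = C1 + sqrt(3)*exp(b)


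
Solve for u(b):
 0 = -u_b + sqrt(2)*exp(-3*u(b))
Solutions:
 u(b) = log(C1 + 3*sqrt(2)*b)/3
 u(b) = log((-3^(1/3) - 3^(5/6)*I)*(C1 + sqrt(2)*b)^(1/3)/2)
 u(b) = log((-3^(1/3) + 3^(5/6)*I)*(C1 + sqrt(2)*b)^(1/3)/2)


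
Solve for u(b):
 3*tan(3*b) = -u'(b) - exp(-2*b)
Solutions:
 u(b) = C1 - log(tan(3*b)^2 + 1)/2 + exp(-2*b)/2


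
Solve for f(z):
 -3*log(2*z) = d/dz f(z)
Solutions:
 f(z) = C1 - 3*z*log(z) - z*log(8) + 3*z


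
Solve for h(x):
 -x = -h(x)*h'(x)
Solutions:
 h(x) = -sqrt(C1 + x^2)
 h(x) = sqrt(C1 + x^2)


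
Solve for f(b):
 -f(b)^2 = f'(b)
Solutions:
 f(b) = 1/(C1 + b)


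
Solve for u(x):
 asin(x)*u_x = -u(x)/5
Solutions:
 u(x) = C1*exp(-Integral(1/asin(x), x)/5)


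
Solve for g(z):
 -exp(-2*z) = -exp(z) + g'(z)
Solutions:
 g(z) = C1 + exp(z) + exp(-2*z)/2


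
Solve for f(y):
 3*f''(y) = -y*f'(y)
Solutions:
 f(y) = C1 + C2*erf(sqrt(6)*y/6)


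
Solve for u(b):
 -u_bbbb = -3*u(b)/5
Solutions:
 u(b) = C1*exp(-3^(1/4)*5^(3/4)*b/5) + C2*exp(3^(1/4)*5^(3/4)*b/5) + C3*sin(3^(1/4)*5^(3/4)*b/5) + C4*cos(3^(1/4)*5^(3/4)*b/5)


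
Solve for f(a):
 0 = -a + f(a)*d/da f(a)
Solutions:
 f(a) = -sqrt(C1 + a^2)
 f(a) = sqrt(C1 + a^2)


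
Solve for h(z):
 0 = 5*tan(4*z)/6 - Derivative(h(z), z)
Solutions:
 h(z) = C1 - 5*log(cos(4*z))/24


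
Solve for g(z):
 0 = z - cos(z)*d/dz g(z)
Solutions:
 g(z) = C1 + Integral(z/cos(z), z)


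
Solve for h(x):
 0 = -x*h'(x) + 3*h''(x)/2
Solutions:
 h(x) = C1 + C2*erfi(sqrt(3)*x/3)


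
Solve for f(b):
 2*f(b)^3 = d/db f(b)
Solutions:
 f(b) = -sqrt(2)*sqrt(-1/(C1 + 2*b))/2
 f(b) = sqrt(2)*sqrt(-1/(C1 + 2*b))/2


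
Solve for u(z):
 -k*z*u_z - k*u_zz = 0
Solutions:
 u(z) = C1 + C2*erf(sqrt(2)*z/2)


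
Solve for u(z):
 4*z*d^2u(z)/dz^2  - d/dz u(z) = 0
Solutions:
 u(z) = C1 + C2*z^(5/4)


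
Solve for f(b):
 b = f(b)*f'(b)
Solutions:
 f(b) = -sqrt(C1 + b^2)
 f(b) = sqrt(C1 + b^2)


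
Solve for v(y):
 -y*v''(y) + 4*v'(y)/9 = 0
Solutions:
 v(y) = C1 + C2*y^(13/9)


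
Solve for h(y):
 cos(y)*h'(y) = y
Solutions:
 h(y) = C1 + Integral(y/cos(y), y)


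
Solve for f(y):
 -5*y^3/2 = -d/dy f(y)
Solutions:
 f(y) = C1 + 5*y^4/8


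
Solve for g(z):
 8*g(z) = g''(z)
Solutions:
 g(z) = C1*exp(-2*sqrt(2)*z) + C2*exp(2*sqrt(2)*z)


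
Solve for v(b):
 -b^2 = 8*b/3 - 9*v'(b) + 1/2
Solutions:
 v(b) = C1 + b^3/27 + 4*b^2/27 + b/18


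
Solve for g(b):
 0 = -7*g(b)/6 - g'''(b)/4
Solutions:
 g(b) = C3*exp(-14^(1/3)*3^(2/3)*b/3) + (C1*sin(14^(1/3)*3^(1/6)*b/2) + C2*cos(14^(1/3)*3^(1/6)*b/2))*exp(14^(1/3)*3^(2/3)*b/6)


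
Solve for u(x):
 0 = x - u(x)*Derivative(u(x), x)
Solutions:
 u(x) = -sqrt(C1 + x^2)
 u(x) = sqrt(C1 + x^2)


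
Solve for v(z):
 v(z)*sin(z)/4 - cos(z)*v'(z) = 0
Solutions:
 v(z) = C1/cos(z)^(1/4)


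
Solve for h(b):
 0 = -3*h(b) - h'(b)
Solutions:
 h(b) = C1*exp(-3*b)


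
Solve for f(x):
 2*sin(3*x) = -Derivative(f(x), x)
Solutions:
 f(x) = C1 + 2*cos(3*x)/3


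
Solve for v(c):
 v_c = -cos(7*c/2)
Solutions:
 v(c) = C1 - 2*sin(7*c/2)/7


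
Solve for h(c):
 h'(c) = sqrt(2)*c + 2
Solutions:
 h(c) = C1 + sqrt(2)*c^2/2 + 2*c


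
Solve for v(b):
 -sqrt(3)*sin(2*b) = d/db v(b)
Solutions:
 v(b) = C1 + sqrt(3)*cos(2*b)/2


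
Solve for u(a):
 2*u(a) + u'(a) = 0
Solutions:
 u(a) = C1*exp(-2*a)


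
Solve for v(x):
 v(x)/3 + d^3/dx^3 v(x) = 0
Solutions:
 v(x) = C3*exp(-3^(2/3)*x/3) + (C1*sin(3^(1/6)*x/2) + C2*cos(3^(1/6)*x/2))*exp(3^(2/3)*x/6)


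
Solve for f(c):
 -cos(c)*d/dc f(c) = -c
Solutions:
 f(c) = C1 + Integral(c/cos(c), c)


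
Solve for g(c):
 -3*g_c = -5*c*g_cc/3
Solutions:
 g(c) = C1 + C2*c^(14/5)


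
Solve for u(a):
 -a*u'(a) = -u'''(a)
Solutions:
 u(a) = C1 + Integral(C2*airyai(a) + C3*airybi(a), a)


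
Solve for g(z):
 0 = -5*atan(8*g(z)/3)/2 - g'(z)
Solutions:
 Integral(1/atan(8*_y/3), (_y, g(z))) = C1 - 5*z/2


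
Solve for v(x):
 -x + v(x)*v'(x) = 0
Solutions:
 v(x) = -sqrt(C1 + x^2)
 v(x) = sqrt(C1 + x^2)


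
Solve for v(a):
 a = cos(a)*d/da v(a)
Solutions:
 v(a) = C1 + Integral(a/cos(a), a)


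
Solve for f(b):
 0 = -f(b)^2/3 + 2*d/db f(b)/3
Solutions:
 f(b) = -2/(C1 + b)


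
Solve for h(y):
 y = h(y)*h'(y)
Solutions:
 h(y) = -sqrt(C1 + y^2)
 h(y) = sqrt(C1 + y^2)


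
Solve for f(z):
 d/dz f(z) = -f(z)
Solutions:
 f(z) = C1*exp(-z)


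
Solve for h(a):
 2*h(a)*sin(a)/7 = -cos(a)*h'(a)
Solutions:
 h(a) = C1*cos(a)^(2/7)


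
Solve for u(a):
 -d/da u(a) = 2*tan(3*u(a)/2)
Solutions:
 u(a) = -2*asin(C1*exp(-3*a))/3 + 2*pi/3
 u(a) = 2*asin(C1*exp(-3*a))/3


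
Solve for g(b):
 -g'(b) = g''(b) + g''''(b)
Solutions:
 g(b) = C1 + C2*exp(6^(1/3)*b*(-2*3^(1/3)/(9 + sqrt(93))^(1/3) + 2^(1/3)*(9 + sqrt(93))^(1/3))/12)*sin(2^(1/3)*3^(1/6)*b*(6/(9 + sqrt(93))^(1/3) + 2^(1/3)*3^(2/3)*(9 + sqrt(93))^(1/3))/12) + C3*exp(6^(1/3)*b*(-2*3^(1/3)/(9 + sqrt(93))^(1/3) + 2^(1/3)*(9 + sqrt(93))^(1/3))/12)*cos(2^(1/3)*3^(1/6)*b*(6/(9 + sqrt(93))^(1/3) + 2^(1/3)*3^(2/3)*(9 + sqrt(93))^(1/3))/12) + C4*exp(-6^(1/3)*b*(-2*3^(1/3)/(9 + sqrt(93))^(1/3) + 2^(1/3)*(9 + sqrt(93))^(1/3))/6)


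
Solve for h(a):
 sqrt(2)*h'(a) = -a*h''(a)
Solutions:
 h(a) = C1 + C2*a^(1 - sqrt(2))


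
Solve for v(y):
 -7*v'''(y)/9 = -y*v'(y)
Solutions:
 v(y) = C1 + Integral(C2*airyai(21^(2/3)*y/7) + C3*airybi(21^(2/3)*y/7), y)


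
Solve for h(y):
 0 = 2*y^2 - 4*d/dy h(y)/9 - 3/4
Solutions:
 h(y) = C1 + 3*y^3/2 - 27*y/16


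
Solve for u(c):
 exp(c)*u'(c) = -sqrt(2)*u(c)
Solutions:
 u(c) = C1*exp(sqrt(2)*exp(-c))


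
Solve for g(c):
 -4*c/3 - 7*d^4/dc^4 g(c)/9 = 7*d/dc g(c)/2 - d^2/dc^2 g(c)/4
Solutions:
 g(c) = C1 + C2*exp(21^(1/3)*c*(21^(1/3)/(sqrt(86415) + 294)^(1/3) + (sqrt(86415) + 294)^(1/3))/28)*sin(3^(1/6)*7^(1/3)*c*(-3^(2/3)*(sqrt(86415) + 294)^(1/3) + 3*7^(1/3)/(sqrt(86415) + 294)^(1/3))/28) + C3*exp(21^(1/3)*c*(21^(1/3)/(sqrt(86415) + 294)^(1/3) + (sqrt(86415) + 294)^(1/3))/28)*cos(3^(1/6)*7^(1/3)*c*(-3^(2/3)*(sqrt(86415) + 294)^(1/3) + 3*7^(1/3)/(sqrt(86415) + 294)^(1/3))/28) + C4*exp(-21^(1/3)*c*(21^(1/3)/(sqrt(86415) + 294)^(1/3) + (sqrt(86415) + 294)^(1/3))/14) - 4*c^2/21 - 4*c/147


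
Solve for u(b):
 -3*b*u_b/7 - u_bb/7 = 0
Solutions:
 u(b) = C1 + C2*erf(sqrt(6)*b/2)


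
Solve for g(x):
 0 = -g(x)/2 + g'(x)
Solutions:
 g(x) = C1*exp(x/2)


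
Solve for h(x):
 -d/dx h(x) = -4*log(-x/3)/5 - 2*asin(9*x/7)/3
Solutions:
 h(x) = C1 + 4*x*log(-x)/5 + 2*x*asin(9*x/7)/3 - 4*x*log(3)/5 - 4*x/5 + 2*sqrt(49 - 81*x^2)/27


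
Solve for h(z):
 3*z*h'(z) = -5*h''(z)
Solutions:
 h(z) = C1 + C2*erf(sqrt(30)*z/10)


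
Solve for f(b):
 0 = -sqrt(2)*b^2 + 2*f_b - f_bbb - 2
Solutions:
 f(b) = C1 + C2*exp(-sqrt(2)*b) + C3*exp(sqrt(2)*b) + sqrt(2)*b^3/6 + sqrt(2)*b/2 + b


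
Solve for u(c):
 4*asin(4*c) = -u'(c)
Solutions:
 u(c) = C1 - 4*c*asin(4*c) - sqrt(1 - 16*c^2)


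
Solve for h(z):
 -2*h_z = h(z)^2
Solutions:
 h(z) = 2/(C1 + z)


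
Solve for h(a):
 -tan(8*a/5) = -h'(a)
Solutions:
 h(a) = C1 - 5*log(cos(8*a/5))/8


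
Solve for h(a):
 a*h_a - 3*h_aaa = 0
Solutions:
 h(a) = C1 + Integral(C2*airyai(3^(2/3)*a/3) + C3*airybi(3^(2/3)*a/3), a)


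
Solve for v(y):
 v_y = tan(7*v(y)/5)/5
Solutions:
 v(y) = -5*asin(C1*exp(7*y/25))/7 + 5*pi/7
 v(y) = 5*asin(C1*exp(7*y/25))/7


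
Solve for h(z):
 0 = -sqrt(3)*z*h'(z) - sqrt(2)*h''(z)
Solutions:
 h(z) = C1 + C2*erf(6^(1/4)*z/2)


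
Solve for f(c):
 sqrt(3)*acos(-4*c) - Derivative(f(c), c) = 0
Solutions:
 f(c) = C1 + sqrt(3)*(c*acos(-4*c) + sqrt(1 - 16*c^2)/4)


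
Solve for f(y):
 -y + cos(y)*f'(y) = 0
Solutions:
 f(y) = C1 + Integral(y/cos(y), y)


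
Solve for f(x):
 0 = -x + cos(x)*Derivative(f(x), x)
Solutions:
 f(x) = C1 + Integral(x/cos(x), x)


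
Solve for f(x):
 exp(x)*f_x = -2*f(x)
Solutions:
 f(x) = C1*exp(2*exp(-x))


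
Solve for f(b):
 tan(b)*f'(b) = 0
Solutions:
 f(b) = C1


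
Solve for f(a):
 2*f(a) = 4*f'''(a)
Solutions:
 f(a) = C3*exp(2^(2/3)*a/2) + (C1*sin(2^(2/3)*sqrt(3)*a/4) + C2*cos(2^(2/3)*sqrt(3)*a/4))*exp(-2^(2/3)*a/4)


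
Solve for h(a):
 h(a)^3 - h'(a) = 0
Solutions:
 h(a) = -sqrt(2)*sqrt(-1/(C1 + a))/2
 h(a) = sqrt(2)*sqrt(-1/(C1 + a))/2


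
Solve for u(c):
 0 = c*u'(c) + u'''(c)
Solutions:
 u(c) = C1 + Integral(C2*airyai(-c) + C3*airybi(-c), c)


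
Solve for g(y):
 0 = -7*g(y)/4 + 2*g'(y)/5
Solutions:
 g(y) = C1*exp(35*y/8)


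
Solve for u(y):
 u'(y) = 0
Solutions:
 u(y) = C1


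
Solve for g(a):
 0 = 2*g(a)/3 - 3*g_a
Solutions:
 g(a) = C1*exp(2*a/9)


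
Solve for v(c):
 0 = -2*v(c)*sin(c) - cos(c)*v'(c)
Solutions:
 v(c) = C1*cos(c)^2


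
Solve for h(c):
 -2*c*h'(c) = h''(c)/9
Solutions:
 h(c) = C1 + C2*erf(3*c)


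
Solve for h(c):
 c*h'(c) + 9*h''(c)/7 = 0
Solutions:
 h(c) = C1 + C2*erf(sqrt(14)*c/6)


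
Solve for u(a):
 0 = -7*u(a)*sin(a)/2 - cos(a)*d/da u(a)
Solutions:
 u(a) = C1*cos(a)^(7/2)


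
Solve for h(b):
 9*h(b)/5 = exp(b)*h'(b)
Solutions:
 h(b) = C1*exp(-9*exp(-b)/5)


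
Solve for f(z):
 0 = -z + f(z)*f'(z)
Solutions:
 f(z) = -sqrt(C1 + z^2)
 f(z) = sqrt(C1 + z^2)


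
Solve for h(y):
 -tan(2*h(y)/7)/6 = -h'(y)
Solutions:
 h(y) = -7*asin(C1*exp(y/21))/2 + 7*pi/2
 h(y) = 7*asin(C1*exp(y/21))/2


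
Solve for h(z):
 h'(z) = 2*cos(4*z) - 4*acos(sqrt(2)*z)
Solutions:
 h(z) = C1 - 4*z*acos(sqrt(2)*z) + 2*sqrt(2)*sqrt(1 - 2*z^2) + sin(4*z)/2


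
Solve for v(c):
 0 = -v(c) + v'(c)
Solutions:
 v(c) = C1*exp(c)


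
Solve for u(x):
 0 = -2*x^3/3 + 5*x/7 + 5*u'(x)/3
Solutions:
 u(x) = C1 + x^4/10 - 3*x^2/14


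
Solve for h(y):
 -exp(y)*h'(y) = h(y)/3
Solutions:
 h(y) = C1*exp(exp(-y)/3)


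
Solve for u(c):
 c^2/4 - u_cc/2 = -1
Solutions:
 u(c) = C1 + C2*c + c^4/24 + c^2


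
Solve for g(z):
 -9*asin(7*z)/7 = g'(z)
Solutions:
 g(z) = C1 - 9*z*asin(7*z)/7 - 9*sqrt(1 - 49*z^2)/49


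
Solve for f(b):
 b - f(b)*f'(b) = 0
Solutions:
 f(b) = -sqrt(C1 + b^2)
 f(b) = sqrt(C1 + b^2)


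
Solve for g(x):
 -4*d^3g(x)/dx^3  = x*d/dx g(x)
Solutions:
 g(x) = C1 + Integral(C2*airyai(-2^(1/3)*x/2) + C3*airybi(-2^(1/3)*x/2), x)


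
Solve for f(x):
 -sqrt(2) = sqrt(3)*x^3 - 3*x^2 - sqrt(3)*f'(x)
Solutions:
 f(x) = C1 + x^4/4 - sqrt(3)*x^3/3 + sqrt(6)*x/3


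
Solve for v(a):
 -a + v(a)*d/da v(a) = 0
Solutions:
 v(a) = -sqrt(C1 + a^2)
 v(a) = sqrt(C1 + a^2)


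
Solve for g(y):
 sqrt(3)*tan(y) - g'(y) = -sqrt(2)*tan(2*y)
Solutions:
 g(y) = C1 - sqrt(3)*log(cos(y)) - sqrt(2)*log(cos(2*y))/2


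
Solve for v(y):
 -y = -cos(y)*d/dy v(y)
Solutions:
 v(y) = C1 + Integral(y/cos(y), y)


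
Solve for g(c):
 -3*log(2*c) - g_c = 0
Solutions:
 g(c) = C1 - 3*c*log(c) - c*log(8) + 3*c


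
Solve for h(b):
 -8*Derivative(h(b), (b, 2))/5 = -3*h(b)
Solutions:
 h(b) = C1*exp(-sqrt(30)*b/4) + C2*exp(sqrt(30)*b/4)


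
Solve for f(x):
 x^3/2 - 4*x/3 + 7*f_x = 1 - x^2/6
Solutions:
 f(x) = C1 - x^4/56 - x^3/126 + 2*x^2/21 + x/7


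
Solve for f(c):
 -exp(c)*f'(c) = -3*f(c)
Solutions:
 f(c) = C1*exp(-3*exp(-c))


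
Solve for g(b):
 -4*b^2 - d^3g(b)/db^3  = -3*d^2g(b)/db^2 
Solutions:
 g(b) = C1 + C2*b + C3*exp(3*b) + b^4/9 + 4*b^3/27 + 4*b^2/27


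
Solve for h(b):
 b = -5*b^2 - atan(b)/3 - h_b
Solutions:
 h(b) = C1 - 5*b^3/3 - b^2/2 - b*atan(b)/3 + log(b^2 + 1)/6


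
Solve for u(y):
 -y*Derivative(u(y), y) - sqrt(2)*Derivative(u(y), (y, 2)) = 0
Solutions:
 u(y) = C1 + C2*erf(2^(1/4)*y/2)


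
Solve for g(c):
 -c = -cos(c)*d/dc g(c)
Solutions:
 g(c) = C1 + Integral(c/cos(c), c)


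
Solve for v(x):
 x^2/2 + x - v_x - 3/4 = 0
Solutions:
 v(x) = C1 + x^3/6 + x^2/2 - 3*x/4


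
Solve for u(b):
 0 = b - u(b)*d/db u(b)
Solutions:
 u(b) = -sqrt(C1 + b^2)
 u(b) = sqrt(C1 + b^2)


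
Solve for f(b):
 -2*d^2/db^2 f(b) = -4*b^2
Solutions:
 f(b) = C1 + C2*b + b^4/6


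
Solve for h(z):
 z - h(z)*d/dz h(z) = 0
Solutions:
 h(z) = -sqrt(C1 + z^2)
 h(z) = sqrt(C1 + z^2)


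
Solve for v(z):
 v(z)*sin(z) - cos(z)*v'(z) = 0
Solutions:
 v(z) = C1/cos(z)


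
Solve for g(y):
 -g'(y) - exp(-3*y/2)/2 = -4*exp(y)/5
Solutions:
 g(y) = C1 + 4*exp(y)/5 + exp(-3*y/2)/3


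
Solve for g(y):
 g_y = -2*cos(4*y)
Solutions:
 g(y) = C1 - sin(4*y)/2


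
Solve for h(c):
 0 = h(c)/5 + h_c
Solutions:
 h(c) = C1*exp(-c/5)


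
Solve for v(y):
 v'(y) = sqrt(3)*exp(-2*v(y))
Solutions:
 v(y) = log(-sqrt(C1 + 2*sqrt(3)*y))
 v(y) = log(C1 + 2*sqrt(3)*y)/2


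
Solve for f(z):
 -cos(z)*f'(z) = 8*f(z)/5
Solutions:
 f(z) = C1*(sin(z) - 1)^(4/5)/(sin(z) + 1)^(4/5)


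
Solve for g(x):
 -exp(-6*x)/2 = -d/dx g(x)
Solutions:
 g(x) = C1 - exp(-6*x)/12


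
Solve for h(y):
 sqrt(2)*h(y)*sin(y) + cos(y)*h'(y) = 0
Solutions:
 h(y) = C1*cos(y)^(sqrt(2))


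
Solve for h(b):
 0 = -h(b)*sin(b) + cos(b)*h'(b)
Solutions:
 h(b) = C1/cos(b)


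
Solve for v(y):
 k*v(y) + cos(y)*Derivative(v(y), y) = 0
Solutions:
 v(y) = C1*exp(k*(log(sin(y) - 1) - log(sin(y) + 1))/2)


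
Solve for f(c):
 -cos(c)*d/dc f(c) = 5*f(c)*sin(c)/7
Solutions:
 f(c) = C1*cos(c)^(5/7)


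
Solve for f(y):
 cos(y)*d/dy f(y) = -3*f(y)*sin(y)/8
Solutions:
 f(y) = C1*cos(y)^(3/8)


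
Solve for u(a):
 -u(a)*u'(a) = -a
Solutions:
 u(a) = -sqrt(C1 + a^2)
 u(a) = sqrt(C1 + a^2)


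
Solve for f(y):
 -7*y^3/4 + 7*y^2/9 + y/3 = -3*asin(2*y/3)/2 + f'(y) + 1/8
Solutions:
 f(y) = C1 - 7*y^4/16 + 7*y^3/27 + y^2/6 + 3*y*asin(2*y/3)/2 - y/8 + 3*sqrt(9 - 4*y^2)/4


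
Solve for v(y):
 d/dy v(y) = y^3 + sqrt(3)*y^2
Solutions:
 v(y) = C1 + y^4/4 + sqrt(3)*y^3/3


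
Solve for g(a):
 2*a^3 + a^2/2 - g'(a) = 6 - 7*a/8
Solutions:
 g(a) = C1 + a^4/2 + a^3/6 + 7*a^2/16 - 6*a


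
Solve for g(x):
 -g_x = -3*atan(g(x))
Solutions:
 Integral(1/atan(_y), (_y, g(x))) = C1 + 3*x


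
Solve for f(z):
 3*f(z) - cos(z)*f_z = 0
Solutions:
 f(z) = C1*(sin(z) + 1)^(3/2)/(sin(z) - 1)^(3/2)


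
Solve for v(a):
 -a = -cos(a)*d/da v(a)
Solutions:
 v(a) = C1 + Integral(a/cos(a), a)


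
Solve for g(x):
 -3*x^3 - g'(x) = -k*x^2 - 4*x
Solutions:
 g(x) = C1 + k*x^3/3 - 3*x^4/4 + 2*x^2


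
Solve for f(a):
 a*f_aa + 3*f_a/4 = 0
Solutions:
 f(a) = C1 + C2*a^(1/4)


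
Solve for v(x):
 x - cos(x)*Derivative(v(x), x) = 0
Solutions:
 v(x) = C1 + Integral(x/cos(x), x)


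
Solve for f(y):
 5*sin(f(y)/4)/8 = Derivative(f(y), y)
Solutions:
 -5*y/8 + 2*log(cos(f(y)/4) - 1) - 2*log(cos(f(y)/4) + 1) = C1


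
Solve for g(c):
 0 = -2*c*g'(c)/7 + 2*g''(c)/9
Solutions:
 g(c) = C1 + C2*erfi(3*sqrt(14)*c/14)


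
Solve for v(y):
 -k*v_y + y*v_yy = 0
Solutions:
 v(y) = C1 + y^(re(k) + 1)*(C2*sin(log(y)*Abs(im(k))) + C3*cos(log(y)*im(k)))


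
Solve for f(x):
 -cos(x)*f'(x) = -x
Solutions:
 f(x) = C1 + Integral(x/cos(x), x)


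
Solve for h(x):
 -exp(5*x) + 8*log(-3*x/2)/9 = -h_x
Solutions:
 h(x) = C1 - 8*x*log(-x)/9 + 8*x*(-log(3) + log(2) + 1)/9 + exp(5*x)/5


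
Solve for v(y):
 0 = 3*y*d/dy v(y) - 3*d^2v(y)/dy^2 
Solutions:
 v(y) = C1 + C2*erfi(sqrt(2)*y/2)


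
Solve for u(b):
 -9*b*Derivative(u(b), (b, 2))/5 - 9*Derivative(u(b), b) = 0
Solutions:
 u(b) = C1 + C2/b^4


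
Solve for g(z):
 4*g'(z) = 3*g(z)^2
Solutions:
 g(z) = -4/(C1 + 3*z)


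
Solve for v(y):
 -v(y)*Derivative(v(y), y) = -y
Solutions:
 v(y) = -sqrt(C1 + y^2)
 v(y) = sqrt(C1 + y^2)


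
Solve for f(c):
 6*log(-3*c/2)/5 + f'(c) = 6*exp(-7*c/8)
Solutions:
 f(c) = C1 - 6*c*log(-c)/5 + 6*c*(-log(3) + log(2) + 1)/5 - 48*exp(-7*c/8)/7


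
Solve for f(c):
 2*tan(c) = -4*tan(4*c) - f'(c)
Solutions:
 f(c) = C1 + 2*log(cos(c)) + log(cos(4*c))


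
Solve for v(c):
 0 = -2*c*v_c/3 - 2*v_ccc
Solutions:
 v(c) = C1 + Integral(C2*airyai(-3^(2/3)*c/3) + C3*airybi(-3^(2/3)*c/3), c)


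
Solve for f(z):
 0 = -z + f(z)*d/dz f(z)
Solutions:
 f(z) = -sqrt(C1 + z^2)
 f(z) = sqrt(C1 + z^2)


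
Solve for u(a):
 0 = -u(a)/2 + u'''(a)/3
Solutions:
 u(a) = C3*exp(2^(2/3)*3^(1/3)*a/2) + (C1*sin(2^(2/3)*3^(5/6)*a/4) + C2*cos(2^(2/3)*3^(5/6)*a/4))*exp(-2^(2/3)*3^(1/3)*a/4)


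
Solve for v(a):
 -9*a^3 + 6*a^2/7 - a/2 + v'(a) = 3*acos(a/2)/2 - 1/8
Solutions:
 v(a) = C1 + 9*a^4/4 - 2*a^3/7 + a^2/4 + 3*a*acos(a/2)/2 - a/8 - 3*sqrt(4 - a^2)/2


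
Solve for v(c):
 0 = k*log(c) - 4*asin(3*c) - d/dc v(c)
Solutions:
 v(c) = C1 + c*k*(log(c) - 1) - 4*c*asin(3*c) - 4*sqrt(1 - 9*c^2)/3


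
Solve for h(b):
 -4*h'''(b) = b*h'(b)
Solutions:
 h(b) = C1 + Integral(C2*airyai(-2^(1/3)*b/2) + C3*airybi(-2^(1/3)*b/2), b)


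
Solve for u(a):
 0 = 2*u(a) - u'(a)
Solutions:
 u(a) = C1*exp(2*a)


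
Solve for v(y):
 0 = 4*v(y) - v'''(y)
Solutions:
 v(y) = C3*exp(2^(2/3)*y) + (C1*sin(2^(2/3)*sqrt(3)*y/2) + C2*cos(2^(2/3)*sqrt(3)*y/2))*exp(-2^(2/3)*y/2)


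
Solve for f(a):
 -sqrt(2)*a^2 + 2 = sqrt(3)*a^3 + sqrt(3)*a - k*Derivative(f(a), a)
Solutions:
 f(a) = C1 + sqrt(3)*a^4/(4*k) + sqrt(2)*a^3/(3*k) + sqrt(3)*a^2/(2*k) - 2*a/k


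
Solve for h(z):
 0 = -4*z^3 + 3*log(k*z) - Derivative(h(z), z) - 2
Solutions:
 h(z) = C1 - z^4 + 3*z*log(k*z) - 5*z


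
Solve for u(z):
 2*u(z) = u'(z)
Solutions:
 u(z) = C1*exp(2*z)


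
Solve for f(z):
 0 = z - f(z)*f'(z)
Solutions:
 f(z) = -sqrt(C1 + z^2)
 f(z) = sqrt(C1 + z^2)


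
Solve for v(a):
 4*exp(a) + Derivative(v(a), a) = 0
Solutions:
 v(a) = C1 - 4*exp(a)


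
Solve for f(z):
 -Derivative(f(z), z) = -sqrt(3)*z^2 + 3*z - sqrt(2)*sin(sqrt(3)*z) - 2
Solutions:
 f(z) = C1 + sqrt(3)*z^3/3 - 3*z^2/2 + 2*z - sqrt(6)*cos(sqrt(3)*z)/3


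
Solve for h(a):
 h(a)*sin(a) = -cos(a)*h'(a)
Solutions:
 h(a) = C1*cos(a)


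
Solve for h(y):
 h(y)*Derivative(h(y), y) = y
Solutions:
 h(y) = -sqrt(C1 + y^2)
 h(y) = sqrt(C1 + y^2)


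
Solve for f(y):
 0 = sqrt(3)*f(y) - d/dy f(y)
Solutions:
 f(y) = C1*exp(sqrt(3)*y)


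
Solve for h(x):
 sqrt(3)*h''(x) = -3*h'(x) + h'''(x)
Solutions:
 h(x) = C1 + C2*exp(x*(-sqrt(15) + sqrt(3))/2) + C3*exp(x*(sqrt(3) + sqrt(15))/2)


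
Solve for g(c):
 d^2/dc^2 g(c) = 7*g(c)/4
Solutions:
 g(c) = C1*exp(-sqrt(7)*c/2) + C2*exp(sqrt(7)*c/2)


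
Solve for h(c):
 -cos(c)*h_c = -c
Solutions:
 h(c) = C1 + Integral(c/cos(c), c)


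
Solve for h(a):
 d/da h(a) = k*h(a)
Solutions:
 h(a) = C1*exp(a*k)


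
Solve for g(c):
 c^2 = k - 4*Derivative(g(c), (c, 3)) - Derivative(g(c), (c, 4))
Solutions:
 g(c) = C1 + C2*c + C3*c^2 + C4*exp(-4*c) - c^5/240 + c^4/192 + c^3*(8*k - 1)/192


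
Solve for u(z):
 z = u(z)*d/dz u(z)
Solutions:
 u(z) = -sqrt(C1 + z^2)
 u(z) = sqrt(C1 + z^2)


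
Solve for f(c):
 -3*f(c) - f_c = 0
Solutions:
 f(c) = C1*exp(-3*c)


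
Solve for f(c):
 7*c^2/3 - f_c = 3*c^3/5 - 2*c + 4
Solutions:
 f(c) = C1 - 3*c^4/20 + 7*c^3/9 + c^2 - 4*c


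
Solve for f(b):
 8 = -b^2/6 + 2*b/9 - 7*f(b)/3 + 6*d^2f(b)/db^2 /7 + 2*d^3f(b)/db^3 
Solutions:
 f(b) = C1*exp(-b*(6*12^(1/3)/(49*sqrt(2377) + 2389)^(1/3) + 12 + 18^(1/3)*(49*sqrt(2377) + 2389)^(1/3))/84)*sin(2^(1/3)*3^(1/6)*b*(-(49*sqrt(2377) + 2389)^(1/3) + 2*2^(1/3)*3^(2/3)/(49*sqrt(2377) + 2389)^(1/3))/28) + C2*exp(-b*(6*12^(1/3)/(49*sqrt(2377) + 2389)^(1/3) + 12 + 18^(1/3)*(49*sqrt(2377) + 2389)^(1/3))/84)*cos(2^(1/3)*3^(1/6)*b*(-(49*sqrt(2377) + 2389)^(1/3) + 2*2^(1/3)*3^(2/3)/(49*sqrt(2377) + 2389)^(1/3))/28) + C3*exp(b*(-6 + 6*12^(1/3)/(49*sqrt(2377) + 2389)^(1/3) + 18^(1/3)*(49*sqrt(2377) + 2389)^(1/3))/42) - b^2/14 + 2*b/21 - 1194/343


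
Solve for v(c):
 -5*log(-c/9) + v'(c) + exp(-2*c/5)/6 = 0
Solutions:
 v(c) = C1 + 5*c*log(-c) + 5*c*(-2*log(3) - 1) + 5*exp(-2*c/5)/12


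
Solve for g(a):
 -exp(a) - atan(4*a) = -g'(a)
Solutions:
 g(a) = C1 + a*atan(4*a) + exp(a) - log(16*a^2 + 1)/8


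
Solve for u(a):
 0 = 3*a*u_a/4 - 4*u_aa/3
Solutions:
 u(a) = C1 + C2*erfi(3*sqrt(2)*a/8)


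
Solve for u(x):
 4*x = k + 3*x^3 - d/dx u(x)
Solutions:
 u(x) = C1 + k*x + 3*x^4/4 - 2*x^2


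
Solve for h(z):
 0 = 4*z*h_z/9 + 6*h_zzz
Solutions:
 h(z) = C1 + Integral(C2*airyai(-2^(1/3)*z/3) + C3*airybi(-2^(1/3)*z/3), z)


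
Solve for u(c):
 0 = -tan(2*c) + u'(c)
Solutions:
 u(c) = C1 - log(cos(2*c))/2


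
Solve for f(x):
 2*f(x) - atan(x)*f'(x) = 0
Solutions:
 f(x) = C1*exp(2*Integral(1/atan(x), x))


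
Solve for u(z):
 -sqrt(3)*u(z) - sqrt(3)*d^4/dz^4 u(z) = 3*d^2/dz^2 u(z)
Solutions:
 u(z) = C1*exp(-z*(-sqrt(6) + sqrt(2))/4)*sin(z*(sqrt(2) + sqrt(6))/4) + C2*exp(-z*(-sqrt(6) + sqrt(2))/4)*cos(z*(sqrt(2) + sqrt(6))/4) + C3*exp(z*(-sqrt(6) + sqrt(2))/4)*sin(z*(sqrt(2) + sqrt(6))/4) + C4*exp(z*(-sqrt(6) + sqrt(2))/4)*cos(z*(sqrt(2) + sqrt(6))/4)


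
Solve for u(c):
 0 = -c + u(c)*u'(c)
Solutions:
 u(c) = -sqrt(C1 + c^2)
 u(c) = sqrt(C1 + c^2)


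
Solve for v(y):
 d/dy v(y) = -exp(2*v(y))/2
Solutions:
 v(y) = log(-1/(C1 - y))/2
 v(y) = log(-sqrt(1/(C1 + y)))


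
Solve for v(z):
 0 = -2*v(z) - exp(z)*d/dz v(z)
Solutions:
 v(z) = C1*exp(2*exp(-z))


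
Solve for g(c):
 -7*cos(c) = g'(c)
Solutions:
 g(c) = C1 - 7*sin(c)


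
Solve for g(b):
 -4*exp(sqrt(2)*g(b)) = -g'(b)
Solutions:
 g(b) = sqrt(2)*(2*log(-1/(C1 + 4*b)) - log(2))/4


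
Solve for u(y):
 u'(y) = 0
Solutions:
 u(y) = C1


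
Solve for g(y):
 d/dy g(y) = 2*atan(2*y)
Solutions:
 g(y) = C1 + 2*y*atan(2*y) - log(4*y^2 + 1)/2


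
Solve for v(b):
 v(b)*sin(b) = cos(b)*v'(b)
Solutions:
 v(b) = C1/cos(b)


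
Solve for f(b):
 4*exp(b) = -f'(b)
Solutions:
 f(b) = C1 - 4*exp(b)


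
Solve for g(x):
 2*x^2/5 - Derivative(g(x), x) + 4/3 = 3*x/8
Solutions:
 g(x) = C1 + 2*x^3/15 - 3*x^2/16 + 4*x/3


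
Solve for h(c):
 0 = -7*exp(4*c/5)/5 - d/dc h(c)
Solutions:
 h(c) = C1 - 7*exp(4*c/5)/4


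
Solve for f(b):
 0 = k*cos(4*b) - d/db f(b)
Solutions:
 f(b) = C1 + k*sin(4*b)/4


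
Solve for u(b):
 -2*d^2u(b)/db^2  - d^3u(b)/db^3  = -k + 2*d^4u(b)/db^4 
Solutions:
 u(b) = C1 + C2*b + b^2*k/4 + (C3*sin(sqrt(15)*b/4) + C4*cos(sqrt(15)*b/4))*exp(-b/4)


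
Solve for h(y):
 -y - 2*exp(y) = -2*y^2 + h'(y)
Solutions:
 h(y) = C1 + 2*y^3/3 - y^2/2 - 2*exp(y)


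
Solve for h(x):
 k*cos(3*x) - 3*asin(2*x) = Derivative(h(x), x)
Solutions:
 h(x) = C1 + k*sin(3*x)/3 - 3*x*asin(2*x) - 3*sqrt(1 - 4*x^2)/2


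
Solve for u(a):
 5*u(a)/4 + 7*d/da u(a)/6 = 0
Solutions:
 u(a) = C1*exp(-15*a/14)


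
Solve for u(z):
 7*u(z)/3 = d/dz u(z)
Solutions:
 u(z) = C1*exp(7*z/3)


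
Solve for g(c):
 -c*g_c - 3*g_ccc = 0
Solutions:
 g(c) = C1 + Integral(C2*airyai(-3^(2/3)*c/3) + C3*airybi(-3^(2/3)*c/3), c)


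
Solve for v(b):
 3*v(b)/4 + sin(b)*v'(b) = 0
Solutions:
 v(b) = C1*(cos(b) + 1)^(3/8)/(cos(b) - 1)^(3/8)


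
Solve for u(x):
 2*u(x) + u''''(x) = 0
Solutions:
 u(x) = (C1*sin(2^(3/4)*x/2) + C2*cos(2^(3/4)*x/2))*exp(-2^(3/4)*x/2) + (C3*sin(2^(3/4)*x/2) + C4*cos(2^(3/4)*x/2))*exp(2^(3/4)*x/2)


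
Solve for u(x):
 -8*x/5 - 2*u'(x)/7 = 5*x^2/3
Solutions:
 u(x) = C1 - 35*x^3/18 - 14*x^2/5


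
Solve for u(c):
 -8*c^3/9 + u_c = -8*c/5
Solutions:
 u(c) = C1 + 2*c^4/9 - 4*c^2/5


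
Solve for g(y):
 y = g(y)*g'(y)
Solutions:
 g(y) = -sqrt(C1 + y^2)
 g(y) = sqrt(C1 + y^2)


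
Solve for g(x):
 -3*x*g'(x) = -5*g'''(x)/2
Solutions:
 g(x) = C1 + Integral(C2*airyai(5^(2/3)*6^(1/3)*x/5) + C3*airybi(5^(2/3)*6^(1/3)*x/5), x)


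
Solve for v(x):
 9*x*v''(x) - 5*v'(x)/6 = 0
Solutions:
 v(x) = C1 + C2*x^(59/54)


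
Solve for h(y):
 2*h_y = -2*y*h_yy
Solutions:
 h(y) = C1 + C2*log(y)


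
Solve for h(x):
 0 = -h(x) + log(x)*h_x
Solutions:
 h(x) = C1*exp(li(x))


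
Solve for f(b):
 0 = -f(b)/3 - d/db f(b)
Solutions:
 f(b) = C1*exp(-b/3)


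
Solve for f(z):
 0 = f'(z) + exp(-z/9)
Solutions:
 f(z) = C1 + 9*exp(-z/9)


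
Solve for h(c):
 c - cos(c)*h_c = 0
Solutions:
 h(c) = C1 + Integral(c/cos(c), c)


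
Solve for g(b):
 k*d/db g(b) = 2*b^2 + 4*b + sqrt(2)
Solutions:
 g(b) = C1 + 2*b^3/(3*k) + 2*b^2/k + sqrt(2)*b/k


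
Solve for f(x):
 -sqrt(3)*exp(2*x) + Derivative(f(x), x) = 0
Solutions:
 f(x) = C1 + sqrt(3)*exp(2*x)/2


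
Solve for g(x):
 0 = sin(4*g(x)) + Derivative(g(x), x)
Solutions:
 g(x) = -acos((-C1 - exp(8*x))/(C1 - exp(8*x)))/4 + pi/2
 g(x) = acos((-C1 - exp(8*x))/(C1 - exp(8*x)))/4


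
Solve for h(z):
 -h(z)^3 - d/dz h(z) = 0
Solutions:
 h(z) = -sqrt(2)*sqrt(-1/(C1 - z))/2
 h(z) = sqrt(2)*sqrt(-1/(C1 - z))/2


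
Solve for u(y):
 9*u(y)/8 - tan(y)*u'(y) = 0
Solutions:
 u(y) = C1*sin(y)^(9/8)


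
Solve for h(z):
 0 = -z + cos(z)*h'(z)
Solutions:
 h(z) = C1 + Integral(z/cos(z), z)


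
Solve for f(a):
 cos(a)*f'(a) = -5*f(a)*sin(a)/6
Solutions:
 f(a) = C1*cos(a)^(5/6)


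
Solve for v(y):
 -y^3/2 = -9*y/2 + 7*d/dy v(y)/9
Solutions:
 v(y) = C1 - 9*y^4/56 + 81*y^2/28


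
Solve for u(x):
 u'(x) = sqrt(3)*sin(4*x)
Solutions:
 u(x) = C1 - sqrt(3)*cos(4*x)/4


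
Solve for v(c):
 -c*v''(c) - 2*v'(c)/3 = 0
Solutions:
 v(c) = C1 + C2*c^(1/3)


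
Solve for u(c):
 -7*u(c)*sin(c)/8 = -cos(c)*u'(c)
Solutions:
 u(c) = C1/cos(c)^(7/8)


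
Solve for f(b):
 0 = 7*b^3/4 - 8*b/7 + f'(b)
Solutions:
 f(b) = C1 - 7*b^4/16 + 4*b^2/7


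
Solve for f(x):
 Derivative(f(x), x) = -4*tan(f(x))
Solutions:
 f(x) = pi - asin(C1*exp(-4*x))
 f(x) = asin(C1*exp(-4*x))
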